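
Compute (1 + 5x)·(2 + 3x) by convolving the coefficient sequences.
Ascending coefficients: a = [1, 5], b = [2, 3]. c[0] = 1×2 = 2; c[1] = 1×3 + 5×2 = 13; c[2] = 5×3 = 15. Result coefficients: [2, 13, 15] → 2 + 13x + 15x^2

2 + 13x + 15x^2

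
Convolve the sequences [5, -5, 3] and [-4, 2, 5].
y[0] = 5×-4 = -20; y[1] = 5×2 + -5×-4 = 30; y[2] = 5×5 + -5×2 + 3×-4 = 3; y[3] = -5×5 + 3×2 = -19; y[4] = 3×5 = 15

[-20, 30, 3, -19, 15]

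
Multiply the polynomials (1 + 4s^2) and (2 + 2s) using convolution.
Ascending coefficients: a = [1, 0, 4], b = [2, 2]. c[0] = 1×2 = 2; c[1] = 1×2 + 0×2 = 2; c[2] = 0×2 + 4×2 = 8; c[3] = 4×2 = 8. Result coefficients: [2, 2, 8, 8] → 2 + 2s + 8s^2 + 8s^3

2 + 2s + 8s^2 + 8s^3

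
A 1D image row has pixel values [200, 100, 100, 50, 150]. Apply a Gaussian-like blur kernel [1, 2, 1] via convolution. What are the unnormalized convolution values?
Convolve image row [200, 100, 100, 50, 150] with kernel [1, 2, 1]: y[0] = 200×1 = 200; y[1] = 200×2 + 100×1 = 500; y[2] = 200×1 + 100×2 + 100×1 = 500; y[3] = 100×1 + 100×2 + 50×1 = 350; y[4] = 100×1 + 50×2 + 150×1 = 350; y[5] = 50×1 + 150×2 = 350; y[6] = 150×1 = 150 → [200, 500, 500, 350, 350, 350, 150]. Normalization factor = sum(kernel) = 4.

[200, 500, 500, 350, 350, 350, 150]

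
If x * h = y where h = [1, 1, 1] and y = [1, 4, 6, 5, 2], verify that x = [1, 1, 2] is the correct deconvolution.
Forward-compute [1, 1, 2] * [1, 1, 1]: y[0] = 1×1 = 1; y[1] = 1×1 + 1×1 = 2; y[2] = 1×1 + 1×1 + 2×1 = 4; y[3] = 1×1 + 2×1 = 3; y[4] = 2×1 = 2 → [1, 2, 4, 3, 2]. Does not match given y = [1, 4, 6, 5, 2].

Not verified. [1, 1, 2] * [1, 1, 1] = [1, 2, 4, 3, 2], which differs from [1, 4, 6, 5, 2] at index 1.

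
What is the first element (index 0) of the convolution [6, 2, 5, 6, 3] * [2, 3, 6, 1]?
Use y[k] = Σ_i a[i]·b[k-i] at k=0. y[0] = 6×2 = 12

12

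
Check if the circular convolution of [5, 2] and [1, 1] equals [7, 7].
Recompute circular convolution of [5, 2] and [1, 1]: y[0] = 5×1 + 2×1 = 7; y[1] = 5×1 + 2×1 = 7 → [7, 7]. Given [7, 7] matches, so answer: Yes

Yes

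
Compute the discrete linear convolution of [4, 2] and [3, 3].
y[0] = 4×3 = 12; y[1] = 4×3 + 2×3 = 18; y[2] = 2×3 = 6

[12, 18, 6]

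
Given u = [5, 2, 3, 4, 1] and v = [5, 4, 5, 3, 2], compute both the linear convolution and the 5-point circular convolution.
Linear: y_lin[0] = 5×5 = 25; y_lin[1] = 5×4 + 2×5 = 30; y_lin[2] = 5×5 + 2×4 + 3×5 = 48; y_lin[3] = 5×3 + 2×5 + 3×4 + 4×5 = 57; y_lin[4] = 5×2 + 2×3 + 3×5 + 4×4 + 1×5 = 52; y_lin[5] = 2×2 + 3×3 + 4×5 + 1×4 = 37; y_lin[6] = 3×2 + 4×3 + 1×5 = 23; y_lin[7] = 4×2 + 1×3 = 11; y_lin[8] = 1×2 = 2 → [25, 30, 48, 57, 52, 37, 23, 11, 2]. Circular (length 5): y[0] = 5×5 + 2×2 + 3×3 + 4×5 + 1×4 = 62; y[1] = 5×4 + 2×5 + 3×2 + 4×3 + 1×5 = 53; y[2] = 5×5 + 2×4 + 3×5 + 4×2 + 1×3 = 59; y[3] = 5×3 + 2×5 + 3×4 + 4×5 + 1×2 = 59; y[4] = 5×2 + 2×3 + 3×5 + 4×4 + 1×5 = 52 → [62, 53, 59, 59, 52]

Linear: [25, 30, 48, 57, 52, 37, 23, 11, 2], Circular: [62, 53, 59, 59, 52]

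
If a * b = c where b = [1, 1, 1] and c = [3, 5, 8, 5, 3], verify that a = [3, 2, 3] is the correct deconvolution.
Forward-compute [3, 2, 3] * [1, 1, 1]: c[0] = 3×1 = 3; c[1] = 3×1 + 2×1 = 5; c[2] = 3×1 + 2×1 + 3×1 = 8; c[3] = 2×1 + 3×1 = 5; c[4] = 3×1 = 3 → [3, 5, 8, 5, 3]. Matches given c = [3, 5, 8, 5, 3], so verified.

Verified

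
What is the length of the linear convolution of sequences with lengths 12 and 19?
Linear/full convolution length: m + n - 1 = 12 + 19 - 1 = 30

30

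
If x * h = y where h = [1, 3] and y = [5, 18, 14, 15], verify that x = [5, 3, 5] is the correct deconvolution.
Forward-compute [5, 3, 5] * [1, 3]: y[0] = 5×1 = 5; y[1] = 5×3 + 3×1 = 18; y[2] = 3×3 + 5×1 = 14; y[3] = 5×3 = 15 → [5, 18, 14, 15]. Matches given y = [5, 18, 14, 15], so verified.

Verified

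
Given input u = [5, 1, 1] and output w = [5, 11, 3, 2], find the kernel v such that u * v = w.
Output length 4 = len(u) + len(v) - 1 ⇒ len(v) = 2. Solve v forward using v[k] = (w[k] - Σ_{i≥1} u[i]·v[k-i]) / u[0]: v[0] = w[0] / u[0] = 5 / 5 = 1; v[1] = (w[1] - 1×1) / u[0] = (11 - 1×1) / 5 = 2. So v = [1, 2]. Forward-check [5, 1, 1] * [1, 2]: w[0] = 5×1 = 5; w[1] = 5×2 + 1×1 = 11; w[2] = 1×2 + 1×1 = 3; w[3] = 1×2 = 2 → [5, 11, 3, 2] ✓

[1, 2]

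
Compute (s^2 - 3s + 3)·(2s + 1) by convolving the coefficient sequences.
Ascending coefficients: a = [3, -3, 1], b = [1, 2]. c[0] = 3×1 = 3; c[1] = 3×2 + -3×1 = 3; c[2] = -3×2 + 1×1 = -5; c[3] = 1×2 = 2. Result coefficients: [3, 3, -5, 2] → 2s^3 - 5s^2 + 3s + 3

2s^3 - 5s^2 + 3s + 3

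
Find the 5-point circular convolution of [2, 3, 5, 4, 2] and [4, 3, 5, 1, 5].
Use y[k] = Σ_j f[j]·g[(k-j) mod 5]. y[0] = 2×4 + 3×5 + 5×1 + 4×5 + 2×3 = 54; y[1] = 2×3 + 3×4 + 5×5 + 4×1 + 2×5 = 57; y[2] = 2×5 + 3×3 + 5×4 + 4×5 + 2×1 = 61; y[3] = 2×1 + 3×5 + 5×3 + 4×4 + 2×5 = 58; y[4] = 2×5 + 3×1 + 5×5 + 4×3 + 2×4 = 58. Result: [54, 57, 61, 58, 58]

[54, 57, 61, 58, 58]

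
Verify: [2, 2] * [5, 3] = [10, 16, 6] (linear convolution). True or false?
Recompute linear convolution of [2, 2] and [5, 3]: y[0] = 2×5 = 10; y[1] = 2×3 + 2×5 = 16; y[2] = 2×3 = 6 → [10, 16, 6]. Given [10, 16, 6] matches, so answer: Yes

Yes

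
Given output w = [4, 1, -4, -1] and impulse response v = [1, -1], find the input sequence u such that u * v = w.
Deconvolve w=[4, 1, -4, -1] by v=[1, -1]. Since v[0]=1, solve forward: u[0] = w[0] / 1 = 4; u[1] = (w[1] - 4×-1) / 1 = 5; u[2] = (w[2] - 5×-1) / 1 = 1. So u = [4, 5, 1]. Check by forward convolution: w[0] = 4×1 = 4; w[1] = 4×-1 + 5×1 = 1; w[2] = 5×-1 + 1×1 = -4; w[3] = 1×-1 = -1

[4, 5, 1]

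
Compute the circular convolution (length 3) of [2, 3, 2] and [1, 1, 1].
Use y[k] = Σ_j u[j]·v[(k-j) mod 3]. y[0] = 2×1 + 3×1 + 2×1 = 7; y[1] = 2×1 + 3×1 + 2×1 = 7; y[2] = 2×1 + 3×1 + 2×1 = 7. Result: [7, 7, 7]

[7, 7, 7]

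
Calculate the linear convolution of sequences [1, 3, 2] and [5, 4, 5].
y[0] = 1×5 = 5; y[1] = 1×4 + 3×5 = 19; y[2] = 1×5 + 3×4 + 2×5 = 27; y[3] = 3×5 + 2×4 = 23; y[4] = 2×5 = 10

[5, 19, 27, 23, 10]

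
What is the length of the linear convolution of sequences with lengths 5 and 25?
Linear/full convolution length: m + n - 1 = 5 + 25 - 1 = 29

29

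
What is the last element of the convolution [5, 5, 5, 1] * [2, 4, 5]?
Use y[k] = Σ_i a[i]·b[k-i] at k=5. y[5] = 1×5 = 5

5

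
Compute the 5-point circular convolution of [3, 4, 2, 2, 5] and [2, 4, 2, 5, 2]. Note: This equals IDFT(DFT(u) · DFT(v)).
Either evaluate y[k] = Σ_j u[j]·v[(k-j) mod 5] directly, or use IDFT(DFT(u) · DFT(v)). y[0] = 3×2 + 4×2 + 2×5 + 2×2 + 5×4 = 48; y[1] = 3×4 + 4×2 + 2×2 + 2×5 + 5×2 = 44; y[2] = 3×2 + 4×4 + 2×2 + 2×2 + 5×5 = 55; y[3] = 3×5 + 4×2 + 2×4 + 2×2 + 5×2 = 45; y[4] = 3×2 + 4×5 + 2×2 + 2×4 + 5×2 = 48. Result: [48, 44, 55, 45, 48]

[48, 44, 55, 45, 48]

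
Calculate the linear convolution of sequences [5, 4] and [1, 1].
y[0] = 5×1 = 5; y[1] = 5×1 + 4×1 = 9; y[2] = 4×1 = 4

[5, 9, 4]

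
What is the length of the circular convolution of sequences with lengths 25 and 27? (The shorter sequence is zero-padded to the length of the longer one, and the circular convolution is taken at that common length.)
Circular convolution (zero-padding the shorter input) has length max(m, n) = max(25, 27) = 27

27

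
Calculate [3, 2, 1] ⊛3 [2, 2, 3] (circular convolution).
Use y[k] = Σ_j u[j]·v[(k-j) mod 3]. y[0] = 3×2 + 2×3 + 1×2 = 14; y[1] = 3×2 + 2×2 + 1×3 = 13; y[2] = 3×3 + 2×2 + 1×2 = 15. Result: [14, 13, 15]

[14, 13, 15]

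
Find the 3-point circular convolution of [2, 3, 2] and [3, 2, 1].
Use y[k] = Σ_j s[j]·t[(k-j) mod 3]. y[0] = 2×3 + 3×1 + 2×2 = 13; y[1] = 2×2 + 3×3 + 2×1 = 15; y[2] = 2×1 + 3×2 + 2×3 = 14. Result: [13, 15, 14]

[13, 15, 14]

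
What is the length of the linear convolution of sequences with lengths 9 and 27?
Linear/full convolution length: m + n - 1 = 9 + 27 - 1 = 35

35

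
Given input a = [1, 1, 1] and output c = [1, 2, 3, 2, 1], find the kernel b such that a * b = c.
Output length 5 = len(a) + len(b) - 1 ⇒ len(b) = 3. Solve b forward using b[k] = (c[k] - Σ_{i≥1} a[i]·b[k-i]) / a[0]: b[0] = c[0] / a[0] = 1 / 1 = 1; b[1] = (c[1] - 1×1) / a[0] = (2 - 1×1) / 1 = 1; b[2] = (c[2] - 1×1 - 1×1) / a[0] = (3 - 1×1 - 1×1) / 1 = 1. So b = [1, 1, 1]. Forward-check [1, 1, 1] * [1, 1, 1]: c[0] = 1×1 = 1; c[1] = 1×1 + 1×1 = 2; c[2] = 1×1 + 1×1 + 1×1 = 3; c[3] = 1×1 + 1×1 = 2; c[4] = 1×1 = 1 → [1, 2, 3, 2, 1] ✓

[1, 1, 1]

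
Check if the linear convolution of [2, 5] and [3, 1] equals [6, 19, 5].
Recompute linear convolution of [2, 5] and [3, 1]: y[0] = 2×3 = 6; y[1] = 2×1 + 5×3 = 17; y[2] = 5×1 = 5 → [6, 17, 5]. Compare to given [6, 19, 5]: they differ at index 1: given 19, correct 17, so answer: No

No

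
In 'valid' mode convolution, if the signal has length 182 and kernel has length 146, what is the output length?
'Valid' mode counts only positions where the kernel fully overlaps the signal: m - n + 1 = 182 - 146 + 1 = 37

37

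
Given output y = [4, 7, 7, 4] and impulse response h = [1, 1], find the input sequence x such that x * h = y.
Deconvolve y=[4, 7, 7, 4] by h=[1, 1]. Since h[0]=1, solve forward: x[0] = y[0] / 1 = 4; x[1] = (y[1] - 4×1) / 1 = 3; x[2] = (y[2] - 3×1) / 1 = 4. So x = [4, 3, 4]. Check by forward convolution: y[0] = 4×1 = 4; y[1] = 4×1 + 3×1 = 7; y[2] = 3×1 + 4×1 = 7; y[3] = 4×1 = 4

[4, 3, 4]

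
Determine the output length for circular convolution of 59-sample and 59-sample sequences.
Circular convolution (zero-padding the shorter input) has length max(m, n) = max(59, 59) = 59

59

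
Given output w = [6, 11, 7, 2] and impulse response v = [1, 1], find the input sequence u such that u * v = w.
Deconvolve w=[6, 11, 7, 2] by v=[1, 1]. Since v[0]=1, solve forward: u[0] = w[0] / 1 = 6; u[1] = (w[1] - 6×1) / 1 = 5; u[2] = (w[2] - 5×1) / 1 = 2. So u = [6, 5, 2]. Check by forward convolution: w[0] = 6×1 = 6; w[1] = 6×1 + 5×1 = 11; w[2] = 5×1 + 2×1 = 7; w[3] = 2×1 = 2

[6, 5, 2]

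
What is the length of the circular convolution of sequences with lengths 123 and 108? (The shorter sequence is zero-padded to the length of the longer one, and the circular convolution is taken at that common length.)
Circular convolution (zero-padding the shorter input) has length max(m, n) = max(123, 108) = 123

123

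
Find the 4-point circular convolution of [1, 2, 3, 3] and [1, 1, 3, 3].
Use y[k] = Σ_j s[j]·t[(k-j) mod 4]. y[0] = 1×1 + 2×3 + 3×3 + 3×1 = 19; y[1] = 1×1 + 2×1 + 3×3 + 3×3 = 21; y[2] = 1×3 + 2×1 + 3×1 + 3×3 = 17; y[3] = 1×3 + 2×3 + 3×1 + 3×1 = 15. Result: [19, 21, 17, 15]

[19, 21, 17, 15]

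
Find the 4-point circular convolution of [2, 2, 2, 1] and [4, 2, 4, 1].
Use y[k] = Σ_j a[j]·b[(k-j) mod 4]. y[0] = 2×4 + 2×1 + 2×4 + 1×2 = 20; y[1] = 2×2 + 2×4 + 2×1 + 1×4 = 18; y[2] = 2×4 + 2×2 + 2×4 + 1×1 = 21; y[3] = 2×1 + 2×4 + 2×2 + 1×4 = 18. Result: [20, 18, 21, 18]

[20, 18, 21, 18]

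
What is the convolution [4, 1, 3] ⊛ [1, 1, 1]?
y[0] = 4×1 = 4; y[1] = 4×1 + 1×1 = 5; y[2] = 4×1 + 1×1 + 3×1 = 8; y[3] = 1×1 + 3×1 = 4; y[4] = 3×1 = 3

[4, 5, 8, 4, 3]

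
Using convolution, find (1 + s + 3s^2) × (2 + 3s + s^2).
Ascending coefficients: a = [1, 1, 3], b = [2, 3, 1]. c[0] = 1×2 = 2; c[1] = 1×3 + 1×2 = 5; c[2] = 1×1 + 1×3 + 3×2 = 10; c[3] = 1×1 + 3×3 = 10; c[4] = 3×1 = 3. Result coefficients: [2, 5, 10, 10, 3] → 2 + 5s + 10s^2 + 10s^3 + 3s^4

2 + 5s + 10s^2 + 10s^3 + 3s^4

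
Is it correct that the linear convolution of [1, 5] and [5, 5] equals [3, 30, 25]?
Recompute linear convolution of [1, 5] and [5, 5]: y[0] = 1×5 = 5; y[1] = 1×5 + 5×5 = 30; y[2] = 5×5 = 25 → [5, 30, 25]. Compare to given [3, 30, 25]: they differ at index 0: given 3, correct 5, so answer: No

No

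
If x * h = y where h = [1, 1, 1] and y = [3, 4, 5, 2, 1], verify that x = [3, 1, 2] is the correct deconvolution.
Forward-compute [3, 1, 2] * [1, 1, 1]: y[0] = 3×1 = 3; y[1] = 3×1 + 1×1 = 4; y[2] = 3×1 + 1×1 + 2×1 = 6; y[3] = 1×1 + 2×1 = 3; y[4] = 2×1 = 2 → [3, 4, 6, 3, 2]. Does not match given y = [3, 4, 5, 2, 1].

Not verified. [3, 1, 2] * [1, 1, 1] = [3, 4, 6, 3, 2], which differs from [3, 4, 5, 2, 1] at index 2.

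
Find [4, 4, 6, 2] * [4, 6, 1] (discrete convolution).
y[0] = 4×4 = 16; y[1] = 4×6 + 4×4 = 40; y[2] = 4×1 + 4×6 + 6×4 = 52; y[3] = 4×1 + 6×6 + 2×4 = 48; y[4] = 6×1 + 2×6 = 18; y[5] = 2×1 = 2

[16, 40, 52, 48, 18, 2]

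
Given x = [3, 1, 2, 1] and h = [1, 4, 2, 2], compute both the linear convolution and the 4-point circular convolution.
Linear: y_lin[0] = 3×1 = 3; y_lin[1] = 3×4 + 1×1 = 13; y_lin[2] = 3×2 + 1×4 + 2×1 = 12; y_lin[3] = 3×2 + 1×2 + 2×4 + 1×1 = 17; y_lin[4] = 1×2 + 2×2 + 1×4 = 10; y_lin[5] = 2×2 + 1×2 = 6; y_lin[6] = 1×2 = 2 → [3, 13, 12, 17, 10, 6, 2]. Circular (length 4): y[0] = 3×1 + 1×2 + 2×2 + 1×4 = 13; y[1] = 3×4 + 1×1 + 2×2 + 1×2 = 19; y[2] = 3×2 + 1×4 + 2×1 + 1×2 = 14; y[3] = 3×2 + 1×2 + 2×4 + 1×1 = 17 → [13, 19, 14, 17]

Linear: [3, 13, 12, 17, 10, 6, 2], Circular: [13, 19, 14, 17]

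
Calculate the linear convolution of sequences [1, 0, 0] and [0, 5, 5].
y[0] = 1×0 = 0; y[1] = 1×5 + 0×0 = 5; y[2] = 1×5 + 0×5 + 0×0 = 5; y[3] = 0×5 + 0×5 = 0; y[4] = 0×5 = 0

[0, 5, 5, 0, 0]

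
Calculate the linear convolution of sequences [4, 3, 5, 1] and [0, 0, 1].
y[0] = 4×0 = 0; y[1] = 4×0 + 3×0 = 0; y[2] = 4×1 + 3×0 + 5×0 = 4; y[3] = 3×1 + 5×0 + 1×0 = 3; y[4] = 5×1 + 1×0 = 5; y[5] = 1×1 = 1

[0, 0, 4, 3, 5, 1]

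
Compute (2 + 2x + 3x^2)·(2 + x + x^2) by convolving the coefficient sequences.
Ascending coefficients: a = [2, 2, 3], b = [2, 1, 1]. c[0] = 2×2 = 4; c[1] = 2×1 + 2×2 = 6; c[2] = 2×1 + 2×1 + 3×2 = 10; c[3] = 2×1 + 3×1 = 5; c[4] = 3×1 = 3. Result coefficients: [4, 6, 10, 5, 3] → 4 + 6x + 10x^2 + 5x^3 + 3x^4

4 + 6x + 10x^2 + 5x^3 + 3x^4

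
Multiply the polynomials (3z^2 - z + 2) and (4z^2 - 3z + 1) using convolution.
Ascending coefficients: a = [2, -1, 3], b = [1, -3, 4]. c[0] = 2×1 = 2; c[1] = 2×-3 + -1×1 = -7; c[2] = 2×4 + -1×-3 + 3×1 = 14; c[3] = -1×4 + 3×-3 = -13; c[4] = 3×4 = 12. Result coefficients: [2, -7, 14, -13, 12] → 12z^4 - 13z^3 + 14z^2 - 7z + 2

12z^4 - 13z^3 + 14z^2 - 7z + 2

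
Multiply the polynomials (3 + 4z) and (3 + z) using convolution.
Ascending coefficients: a = [3, 4], b = [3, 1]. c[0] = 3×3 = 9; c[1] = 3×1 + 4×3 = 15; c[2] = 4×1 = 4. Result coefficients: [9, 15, 4] → 9 + 15z + 4z^2

9 + 15z + 4z^2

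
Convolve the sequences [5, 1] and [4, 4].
y[0] = 5×4 = 20; y[1] = 5×4 + 1×4 = 24; y[2] = 1×4 = 4

[20, 24, 4]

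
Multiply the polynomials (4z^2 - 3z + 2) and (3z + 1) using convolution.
Ascending coefficients: a = [2, -3, 4], b = [1, 3]. c[0] = 2×1 = 2; c[1] = 2×3 + -3×1 = 3; c[2] = -3×3 + 4×1 = -5; c[3] = 4×3 = 12. Result coefficients: [2, 3, -5, 12] → 12z^3 - 5z^2 + 3z + 2

12z^3 - 5z^2 + 3z + 2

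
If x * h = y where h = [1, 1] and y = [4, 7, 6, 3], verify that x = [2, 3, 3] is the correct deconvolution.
Forward-compute [2, 3, 3] * [1, 1]: y[0] = 2×1 = 2; y[1] = 2×1 + 3×1 = 5; y[2] = 3×1 + 3×1 = 6; y[3] = 3×1 = 3 → [2, 5, 6, 3]. Does not match given y = [4, 7, 6, 3].

Not verified. [2, 3, 3] * [1, 1] = [2, 5, 6, 3], which differs from [4, 7, 6, 3] at index 0.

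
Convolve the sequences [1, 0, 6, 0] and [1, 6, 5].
y[0] = 1×1 = 1; y[1] = 1×6 + 0×1 = 6; y[2] = 1×5 + 0×6 + 6×1 = 11; y[3] = 0×5 + 6×6 + 0×1 = 36; y[4] = 6×5 + 0×6 = 30; y[5] = 0×5 = 0

[1, 6, 11, 36, 30, 0]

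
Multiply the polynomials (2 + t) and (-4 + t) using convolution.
Ascending coefficients: a = [2, 1], b = [-4, 1]. c[0] = 2×-4 = -8; c[1] = 2×1 + 1×-4 = -2; c[2] = 1×1 = 1. Result coefficients: [-8, -2, 1] → -8 - 2t + t^2

-8 - 2t + t^2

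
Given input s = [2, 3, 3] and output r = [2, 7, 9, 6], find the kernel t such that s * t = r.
Output length 4 = len(s) + len(t) - 1 ⇒ len(t) = 2. Solve t forward using t[k] = (r[k] - Σ_{i≥1} s[i]·t[k-i]) / s[0]: t[0] = r[0] / s[0] = 2 / 2 = 1; t[1] = (r[1] - 3×1) / s[0] = (7 - 3×1) / 2 = 2. So t = [1, 2]. Forward-check [2, 3, 3] * [1, 2]: r[0] = 2×1 = 2; r[1] = 2×2 + 3×1 = 7; r[2] = 3×2 + 3×1 = 9; r[3] = 3×2 = 6 → [2, 7, 9, 6] ✓

[1, 2]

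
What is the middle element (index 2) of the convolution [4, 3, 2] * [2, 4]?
Use y[k] = Σ_i a[i]·b[k-i] at k=2. y[2] = 3×4 + 2×2 = 16

16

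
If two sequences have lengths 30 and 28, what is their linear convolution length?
Linear/full convolution length: m + n - 1 = 30 + 28 - 1 = 57

57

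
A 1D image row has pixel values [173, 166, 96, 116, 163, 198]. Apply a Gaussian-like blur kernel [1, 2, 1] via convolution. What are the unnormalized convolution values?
Convolve image row [173, 166, 96, 116, 163, 198] with kernel [1, 2, 1]: y[0] = 173×1 = 173; y[1] = 173×2 + 166×1 = 512; y[2] = 173×1 + 166×2 + 96×1 = 601; y[3] = 166×1 + 96×2 + 116×1 = 474; y[4] = 96×1 + 116×2 + 163×1 = 491; y[5] = 116×1 + 163×2 + 198×1 = 640; y[6] = 163×1 + 198×2 = 559; y[7] = 198×1 = 198 → [173, 512, 601, 474, 491, 640, 559, 198]. Normalization factor = sum(kernel) = 4.

[173, 512, 601, 474, 491, 640, 559, 198]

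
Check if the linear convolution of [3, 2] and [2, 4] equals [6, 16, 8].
Recompute linear convolution of [3, 2] and [2, 4]: y[0] = 3×2 = 6; y[1] = 3×4 + 2×2 = 16; y[2] = 2×4 = 8 → [6, 16, 8]. Given [6, 16, 8] matches, so answer: Yes

Yes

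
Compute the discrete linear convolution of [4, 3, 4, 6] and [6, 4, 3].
y[0] = 4×6 = 24; y[1] = 4×4 + 3×6 = 34; y[2] = 4×3 + 3×4 + 4×6 = 48; y[3] = 3×3 + 4×4 + 6×6 = 61; y[4] = 4×3 + 6×4 = 36; y[5] = 6×3 = 18

[24, 34, 48, 61, 36, 18]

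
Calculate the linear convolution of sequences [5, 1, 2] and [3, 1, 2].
y[0] = 5×3 = 15; y[1] = 5×1 + 1×3 = 8; y[2] = 5×2 + 1×1 + 2×3 = 17; y[3] = 1×2 + 2×1 = 4; y[4] = 2×2 = 4

[15, 8, 17, 4, 4]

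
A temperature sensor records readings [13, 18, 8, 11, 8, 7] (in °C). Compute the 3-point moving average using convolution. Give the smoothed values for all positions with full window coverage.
3-point moving average kernel = [1, 1, 1]. Apply in 'valid' mode (full window coverage): avg[0] = (13 + 18 + 8) / 3 = 13.0; avg[1] = (18 + 8 + 11) / 3 = 12.33; avg[2] = (8 + 11 + 8) / 3 = 9.0; avg[3] = (11 + 8 + 7) / 3 = 8.67. Smoothed values: [13.0, 12.33, 9.0, 8.67]

[13.0, 12.33, 9.0, 8.67]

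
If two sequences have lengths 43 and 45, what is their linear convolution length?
Linear/full convolution length: m + n - 1 = 43 + 45 - 1 = 87

87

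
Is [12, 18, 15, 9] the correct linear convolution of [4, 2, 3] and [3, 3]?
Recompute linear convolution of [4, 2, 3] and [3, 3]: y[0] = 4×3 = 12; y[1] = 4×3 + 2×3 = 18; y[2] = 2×3 + 3×3 = 15; y[3] = 3×3 = 9 → [12, 18, 15, 9]. Given [12, 18, 15, 9] matches, so answer: Yes

Yes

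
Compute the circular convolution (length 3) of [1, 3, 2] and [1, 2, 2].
Use y[k] = Σ_j s[j]·t[(k-j) mod 3]. y[0] = 1×1 + 3×2 + 2×2 = 11; y[1] = 1×2 + 3×1 + 2×2 = 9; y[2] = 1×2 + 3×2 + 2×1 = 10. Result: [11, 9, 10]

[11, 9, 10]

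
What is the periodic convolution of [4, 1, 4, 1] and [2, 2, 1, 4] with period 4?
Use y[k] = Σ_j s[j]·t[(k-j) mod 4]. y[0] = 4×2 + 1×4 + 4×1 + 1×2 = 18; y[1] = 4×2 + 1×2 + 4×4 + 1×1 = 27; y[2] = 4×1 + 1×2 + 4×2 + 1×4 = 18; y[3] = 4×4 + 1×1 + 4×2 + 1×2 = 27. Result: [18, 27, 18, 27]

[18, 27, 18, 27]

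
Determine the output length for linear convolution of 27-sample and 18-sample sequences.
Linear/full convolution length: m + n - 1 = 27 + 18 - 1 = 44

44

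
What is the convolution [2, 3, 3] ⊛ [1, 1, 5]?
y[0] = 2×1 = 2; y[1] = 2×1 + 3×1 = 5; y[2] = 2×5 + 3×1 + 3×1 = 16; y[3] = 3×5 + 3×1 = 18; y[4] = 3×5 = 15

[2, 5, 16, 18, 15]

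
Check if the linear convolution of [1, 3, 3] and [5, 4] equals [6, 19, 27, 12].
Recompute linear convolution of [1, 3, 3] and [5, 4]: y[0] = 1×5 = 5; y[1] = 1×4 + 3×5 = 19; y[2] = 3×4 + 3×5 = 27; y[3] = 3×4 = 12 → [5, 19, 27, 12]. Compare to given [6, 19, 27, 12]: they differ at index 0: given 6, correct 5, so answer: No

No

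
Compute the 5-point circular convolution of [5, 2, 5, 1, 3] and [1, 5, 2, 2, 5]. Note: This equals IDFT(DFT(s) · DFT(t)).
Either evaluate y[k] = Σ_j s[j]·t[(k-j) mod 5] directly, or use IDFT(DFT(s) · DFT(t)). y[0] = 5×1 + 2×5 + 5×2 + 1×2 + 3×5 = 42; y[1] = 5×5 + 2×1 + 5×5 + 1×2 + 3×2 = 60; y[2] = 5×2 + 2×5 + 5×1 + 1×5 + 3×2 = 36; y[3] = 5×2 + 2×2 + 5×5 + 1×1 + 3×5 = 55; y[4] = 5×5 + 2×2 + 5×2 + 1×5 + 3×1 = 47. Result: [42, 60, 36, 55, 47]

[42, 60, 36, 55, 47]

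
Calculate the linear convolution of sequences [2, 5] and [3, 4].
y[0] = 2×3 = 6; y[1] = 2×4 + 5×3 = 23; y[2] = 5×4 = 20

[6, 23, 20]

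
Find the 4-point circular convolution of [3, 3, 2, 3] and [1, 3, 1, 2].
Use y[k] = Σ_j s[j]·t[(k-j) mod 4]. y[0] = 3×1 + 3×2 + 2×1 + 3×3 = 20; y[1] = 3×3 + 3×1 + 2×2 + 3×1 = 19; y[2] = 3×1 + 3×3 + 2×1 + 3×2 = 20; y[3] = 3×2 + 3×1 + 2×3 + 3×1 = 18. Result: [20, 19, 20, 18]

[20, 19, 20, 18]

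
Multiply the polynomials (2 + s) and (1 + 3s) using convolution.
Ascending coefficients: a = [2, 1], b = [1, 3]. c[0] = 2×1 = 2; c[1] = 2×3 + 1×1 = 7; c[2] = 1×3 = 3. Result coefficients: [2, 7, 3] → 2 + 7s + 3s^2

2 + 7s + 3s^2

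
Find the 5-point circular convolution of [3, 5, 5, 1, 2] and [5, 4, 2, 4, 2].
Use y[k] = Σ_j a[j]·b[(k-j) mod 5]. y[0] = 3×5 + 5×2 + 5×4 + 1×2 + 2×4 = 55; y[1] = 3×4 + 5×5 + 5×2 + 1×4 + 2×2 = 55; y[2] = 3×2 + 5×4 + 5×5 + 1×2 + 2×4 = 61; y[3] = 3×4 + 5×2 + 5×4 + 1×5 + 2×2 = 51; y[4] = 3×2 + 5×4 + 5×2 + 1×4 + 2×5 = 50. Result: [55, 55, 61, 51, 50]

[55, 55, 61, 51, 50]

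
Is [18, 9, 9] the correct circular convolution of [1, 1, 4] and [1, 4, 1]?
Recompute circular convolution of [1, 1, 4] and [1, 4, 1]: y[0] = 1×1 + 1×1 + 4×4 = 18; y[1] = 1×4 + 1×1 + 4×1 = 9; y[2] = 1×1 + 1×4 + 4×1 = 9 → [18, 9, 9]. Given [18, 9, 9] matches, so answer: Yes

Yes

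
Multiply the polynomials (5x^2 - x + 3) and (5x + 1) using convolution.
Ascending coefficients: a = [3, -1, 5], b = [1, 5]. c[0] = 3×1 = 3; c[1] = 3×5 + -1×1 = 14; c[2] = -1×5 + 5×1 = 0; c[3] = 5×5 = 25. Result coefficients: [3, 14, 0, 25] → 25x^3 + 14x + 3

25x^3 + 14x + 3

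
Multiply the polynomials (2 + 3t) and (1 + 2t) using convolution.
Ascending coefficients: a = [2, 3], b = [1, 2]. c[0] = 2×1 = 2; c[1] = 2×2 + 3×1 = 7; c[2] = 3×2 = 6. Result coefficients: [2, 7, 6] → 2 + 7t + 6t^2

2 + 7t + 6t^2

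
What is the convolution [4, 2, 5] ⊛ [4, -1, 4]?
y[0] = 4×4 = 16; y[1] = 4×-1 + 2×4 = 4; y[2] = 4×4 + 2×-1 + 5×4 = 34; y[3] = 2×4 + 5×-1 = 3; y[4] = 5×4 = 20

[16, 4, 34, 3, 20]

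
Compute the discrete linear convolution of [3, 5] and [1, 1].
y[0] = 3×1 = 3; y[1] = 3×1 + 5×1 = 8; y[2] = 5×1 = 5

[3, 8, 5]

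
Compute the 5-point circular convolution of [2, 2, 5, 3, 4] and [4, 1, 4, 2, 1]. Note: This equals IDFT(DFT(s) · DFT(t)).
Either evaluate y[k] = Σ_j s[j]·t[(k-j) mod 5] directly, or use IDFT(DFT(s) · DFT(t)). y[0] = 2×4 + 2×1 + 5×2 + 3×4 + 4×1 = 36; y[1] = 2×1 + 2×4 + 5×1 + 3×2 + 4×4 = 37; y[2] = 2×4 + 2×1 + 5×4 + 3×1 + 4×2 = 41; y[3] = 2×2 + 2×4 + 5×1 + 3×4 + 4×1 = 33; y[4] = 2×1 + 2×2 + 5×4 + 3×1 + 4×4 = 45. Result: [36, 37, 41, 33, 45]

[36, 37, 41, 33, 45]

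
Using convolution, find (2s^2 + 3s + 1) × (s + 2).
Ascending coefficients: a = [1, 3, 2], b = [2, 1]. c[0] = 1×2 = 2; c[1] = 1×1 + 3×2 = 7; c[2] = 3×1 + 2×2 = 7; c[3] = 2×1 = 2. Result coefficients: [2, 7, 7, 2] → 2s^3 + 7s^2 + 7s + 2

2s^3 + 7s^2 + 7s + 2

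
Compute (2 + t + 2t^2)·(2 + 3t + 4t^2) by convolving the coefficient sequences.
Ascending coefficients: a = [2, 1, 2], b = [2, 3, 4]. c[0] = 2×2 = 4; c[1] = 2×3 + 1×2 = 8; c[2] = 2×4 + 1×3 + 2×2 = 15; c[3] = 1×4 + 2×3 = 10; c[4] = 2×4 = 8. Result coefficients: [4, 8, 15, 10, 8] → 4 + 8t + 15t^2 + 10t^3 + 8t^4

4 + 8t + 15t^2 + 10t^3 + 8t^4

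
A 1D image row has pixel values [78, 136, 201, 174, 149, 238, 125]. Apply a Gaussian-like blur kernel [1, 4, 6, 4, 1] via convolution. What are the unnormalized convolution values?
Convolve image row [78, 136, 201, 174, 149, 238, 125] with kernel [1, 4, 6, 4, 1]: y[0] = 78×1 = 78; y[1] = 78×4 + 136×1 = 448; y[2] = 78×6 + 136×4 + 201×1 = 1213; y[3] = 78×4 + 136×6 + 201×4 + 174×1 = 2106; y[4] = 78×1 + 136×4 + 201×6 + 174×4 + 149×1 = 2673; y[5] = 136×1 + 201×4 + 174×6 + 149×4 + 238×1 = 2818; y[6] = 201×1 + 174×4 + 149×6 + 238×4 + 125×1 = 2868; y[7] = 174×1 + 149×4 + 238×6 + 125×4 = 2698; y[8] = 149×1 + 238×4 + 125×6 = 1851; y[9] = 238×1 + 125×4 = 738; y[10] = 125×1 = 125 → [78, 448, 1213, 2106, 2673, 2818, 2868, 2698, 1851, 738, 125]. Normalization factor = sum(kernel) = 16.

[78, 448, 1213, 2106, 2673, 2818, 2868, 2698, 1851, 738, 125]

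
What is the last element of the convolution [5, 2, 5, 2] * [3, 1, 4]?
Use y[k] = Σ_i a[i]·b[k-i] at k=5. y[5] = 2×4 = 8

8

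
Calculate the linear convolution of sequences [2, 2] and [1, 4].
y[0] = 2×1 = 2; y[1] = 2×4 + 2×1 = 10; y[2] = 2×4 = 8

[2, 10, 8]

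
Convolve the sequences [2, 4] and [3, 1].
y[0] = 2×3 = 6; y[1] = 2×1 + 4×3 = 14; y[2] = 4×1 = 4

[6, 14, 4]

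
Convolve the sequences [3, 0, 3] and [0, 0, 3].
y[0] = 3×0 = 0; y[1] = 3×0 + 0×0 = 0; y[2] = 3×3 + 0×0 + 3×0 = 9; y[3] = 0×3 + 3×0 = 0; y[4] = 3×3 = 9

[0, 0, 9, 0, 9]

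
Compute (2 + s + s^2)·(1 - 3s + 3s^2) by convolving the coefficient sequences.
Ascending coefficients: a = [2, 1, 1], b = [1, -3, 3]. c[0] = 2×1 = 2; c[1] = 2×-3 + 1×1 = -5; c[2] = 2×3 + 1×-3 + 1×1 = 4; c[3] = 1×3 + 1×-3 = 0; c[4] = 1×3 = 3. Result coefficients: [2, -5, 4, 0, 3] → 2 - 5s + 4s^2 + 3s^4

2 - 5s + 4s^2 + 3s^4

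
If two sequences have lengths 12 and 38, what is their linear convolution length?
Linear/full convolution length: m + n - 1 = 12 + 38 - 1 = 49

49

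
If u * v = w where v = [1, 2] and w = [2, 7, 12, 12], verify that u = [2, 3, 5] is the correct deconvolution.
Forward-compute [2, 3, 5] * [1, 2]: w[0] = 2×1 = 2; w[1] = 2×2 + 3×1 = 7; w[2] = 3×2 + 5×1 = 11; w[3] = 5×2 = 10 → [2, 7, 11, 10]. Does not match given w = [2, 7, 12, 12].

Not verified. [2, 3, 5] * [1, 2] = [2, 7, 11, 10], which differs from [2, 7, 12, 12] at index 2.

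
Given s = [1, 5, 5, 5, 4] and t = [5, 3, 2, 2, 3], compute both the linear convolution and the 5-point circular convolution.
Linear: y_lin[0] = 1×5 = 5; y_lin[1] = 1×3 + 5×5 = 28; y_lin[2] = 1×2 + 5×3 + 5×5 = 42; y_lin[3] = 1×2 + 5×2 + 5×3 + 5×5 = 52; y_lin[4] = 1×3 + 5×2 + 5×2 + 5×3 + 4×5 = 58; y_lin[5] = 5×3 + 5×2 + 5×2 + 4×3 = 47; y_lin[6] = 5×3 + 5×2 + 4×2 = 33; y_lin[7] = 5×3 + 4×2 = 23; y_lin[8] = 4×3 = 12 → [5, 28, 42, 52, 58, 47, 33, 23, 12]. Circular (length 5): y[0] = 1×5 + 5×3 + 5×2 + 5×2 + 4×3 = 52; y[1] = 1×3 + 5×5 + 5×3 + 5×2 + 4×2 = 61; y[2] = 1×2 + 5×3 + 5×5 + 5×3 + 4×2 = 65; y[3] = 1×2 + 5×2 + 5×3 + 5×5 + 4×3 = 64; y[4] = 1×3 + 5×2 + 5×2 + 5×3 + 4×5 = 58 → [52, 61, 65, 64, 58]

Linear: [5, 28, 42, 52, 58, 47, 33, 23, 12], Circular: [52, 61, 65, 64, 58]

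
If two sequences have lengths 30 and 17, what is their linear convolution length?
Linear/full convolution length: m + n - 1 = 30 + 17 - 1 = 46

46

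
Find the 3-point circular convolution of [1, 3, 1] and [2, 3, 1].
Use y[k] = Σ_j f[j]·g[(k-j) mod 3]. y[0] = 1×2 + 3×1 + 1×3 = 8; y[1] = 1×3 + 3×2 + 1×1 = 10; y[2] = 1×1 + 3×3 + 1×2 = 12. Result: [8, 10, 12]

[8, 10, 12]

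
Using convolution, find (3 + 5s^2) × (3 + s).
Ascending coefficients: a = [3, 0, 5], b = [3, 1]. c[0] = 3×3 = 9; c[1] = 3×1 + 0×3 = 3; c[2] = 0×1 + 5×3 = 15; c[3] = 5×1 = 5. Result coefficients: [9, 3, 15, 5] → 9 + 3s + 15s^2 + 5s^3

9 + 3s + 15s^2 + 5s^3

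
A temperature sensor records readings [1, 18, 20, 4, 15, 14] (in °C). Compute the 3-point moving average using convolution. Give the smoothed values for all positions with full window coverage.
3-point moving average kernel = [1, 1, 1]. Apply in 'valid' mode (full window coverage): avg[0] = (1 + 18 + 20) / 3 = 13.0; avg[1] = (18 + 20 + 4) / 3 = 14.0; avg[2] = (20 + 4 + 15) / 3 = 13.0; avg[3] = (4 + 15 + 14) / 3 = 11.0. Smoothed values: [13.0, 14.0, 13.0, 11.0]

[13.0, 14.0, 13.0, 11.0]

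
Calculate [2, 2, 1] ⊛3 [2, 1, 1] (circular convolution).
Use y[k] = Σ_j x[j]·h[(k-j) mod 3]. y[0] = 2×2 + 2×1 + 1×1 = 7; y[1] = 2×1 + 2×2 + 1×1 = 7; y[2] = 2×1 + 2×1 + 1×2 = 6. Result: [7, 7, 6]

[7, 7, 6]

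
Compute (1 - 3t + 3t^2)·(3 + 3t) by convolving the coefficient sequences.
Ascending coefficients: a = [1, -3, 3], b = [3, 3]. c[0] = 1×3 = 3; c[1] = 1×3 + -3×3 = -6; c[2] = -3×3 + 3×3 = 0; c[3] = 3×3 = 9. Result coefficients: [3, -6, 0, 9] → 3 - 6t + 9t^3

3 - 6t + 9t^3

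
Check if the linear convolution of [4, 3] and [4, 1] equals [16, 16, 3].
Recompute linear convolution of [4, 3] and [4, 1]: y[0] = 4×4 = 16; y[1] = 4×1 + 3×4 = 16; y[2] = 3×1 = 3 → [16, 16, 3]. Given [16, 16, 3] matches, so answer: Yes

Yes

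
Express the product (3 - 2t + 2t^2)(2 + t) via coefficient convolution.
Ascending coefficients: a = [3, -2, 2], b = [2, 1]. c[0] = 3×2 = 6; c[1] = 3×1 + -2×2 = -1; c[2] = -2×1 + 2×2 = 2; c[3] = 2×1 = 2. Result coefficients: [6, -1, 2, 2] → 6 - t + 2t^2 + 2t^3

6 - t + 2t^2 + 2t^3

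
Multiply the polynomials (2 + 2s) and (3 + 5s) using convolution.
Ascending coefficients: a = [2, 2], b = [3, 5]. c[0] = 2×3 = 6; c[1] = 2×5 + 2×3 = 16; c[2] = 2×5 = 10. Result coefficients: [6, 16, 10] → 6 + 16s + 10s^2

6 + 16s + 10s^2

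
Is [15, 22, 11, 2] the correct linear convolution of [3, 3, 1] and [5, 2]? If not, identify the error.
Recompute linear convolution of [3, 3, 1] and [5, 2]: y[0] = 3×5 = 15; y[1] = 3×2 + 3×5 = 21; y[2] = 3×2 + 1×5 = 11; y[3] = 1×2 = 2 → [15, 21, 11, 2]. Compare to given [15, 22, 11, 2]: they differ at index 1: given 22, correct 21, so answer: No

No. Error at index 1: given 22, correct 21.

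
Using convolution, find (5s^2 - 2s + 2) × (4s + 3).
Ascending coefficients: a = [2, -2, 5], b = [3, 4]. c[0] = 2×3 = 6; c[1] = 2×4 + -2×3 = 2; c[2] = -2×4 + 5×3 = 7; c[3] = 5×4 = 20. Result coefficients: [6, 2, 7, 20] → 20s^3 + 7s^2 + 2s + 6

20s^3 + 7s^2 + 2s + 6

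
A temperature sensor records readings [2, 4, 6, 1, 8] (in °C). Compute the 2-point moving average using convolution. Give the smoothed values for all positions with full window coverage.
2-point moving average kernel = [1, 1]. Apply in 'valid' mode (full window coverage): avg[0] = (2 + 4) / 2 = 3.0; avg[1] = (4 + 6) / 2 = 5.0; avg[2] = (6 + 1) / 2 = 3.5; avg[3] = (1 + 8) / 2 = 4.5. Smoothed values: [3.0, 5.0, 3.5, 4.5]

[3.0, 5.0, 3.5, 4.5]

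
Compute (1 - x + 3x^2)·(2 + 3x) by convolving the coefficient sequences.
Ascending coefficients: a = [1, -1, 3], b = [2, 3]. c[0] = 1×2 = 2; c[1] = 1×3 + -1×2 = 1; c[2] = -1×3 + 3×2 = 3; c[3] = 3×3 = 9. Result coefficients: [2, 1, 3, 9] → 2 + x + 3x^2 + 9x^3

2 + x + 3x^2 + 9x^3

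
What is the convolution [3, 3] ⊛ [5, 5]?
y[0] = 3×5 = 15; y[1] = 3×5 + 3×5 = 30; y[2] = 3×5 = 15

[15, 30, 15]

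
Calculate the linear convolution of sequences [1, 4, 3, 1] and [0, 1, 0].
y[0] = 1×0 = 0; y[1] = 1×1 + 4×0 = 1; y[2] = 1×0 + 4×1 + 3×0 = 4; y[3] = 4×0 + 3×1 + 1×0 = 3; y[4] = 3×0 + 1×1 = 1; y[5] = 1×0 = 0

[0, 1, 4, 3, 1, 0]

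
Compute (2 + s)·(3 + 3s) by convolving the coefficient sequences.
Ascending coefficients: a = [2, 1], b = [3, 3]. c[0] = 2×3 = 6; c[1] = 2×3 + 1×3 = 9; c[2] = 1×3 = 3. Result coefficients: [6, 9, 3] → 6 + 9s + 3s^2

6 + 9s + 3s^2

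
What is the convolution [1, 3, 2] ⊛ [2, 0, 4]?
y[0] = 1×2 = 2; y[1] = 1×0 + 3×2 = 6; y[2] = 1×4 + 3×0 + 2×2 = 8; y[3] = 3×4 + 2×0 = 12; y[4] = 2×4 = 8

[2, 6, 8, 12, 8]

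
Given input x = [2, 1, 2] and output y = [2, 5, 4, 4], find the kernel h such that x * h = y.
Output length 4 = len(x) + len(h) - 1 ⇒ len(h) = 2. Solve h forward using h[k] = (y[k] - Σ_{i≥1} x[i]·h[k-i]) / x[0]: h[0] = y[0] / x[0] = 2 / 2 = 1; h[1] = (y[1] - 1×1) / x[0] = (5 - 1×1) / 2 = 2. So h = [1, 2]. Forward-check [2, 1, 2] * [1, 2]: y[0] = 2×1 = 2; y[1] = 2×2 + 1×1 = 5; y[2] = 1×2 + 2×1 = 4; y[3] = 2×2 = 4 → [2, 5, 4, 4] ✓

[1, 2]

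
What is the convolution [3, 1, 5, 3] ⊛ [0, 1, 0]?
y[0] = 3×0 = 0; y[1] = 3×1 + 1×0 = 3; y[2] = 3×0 + 1×1 + 5×0 = 1; y[3] = 1×0 + 5×1 + 3×0 = 5; y[4] = 5×0 + 3×1 = 3; y[5] = 3×0 = 0

[0, 3, 1, 5, 3, 0]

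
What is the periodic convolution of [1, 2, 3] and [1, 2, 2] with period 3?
Use y[k] = Σ_j u[j]·v[(k-j) mod 3]. y[0] = 1×1 + 2×2 + 3×2 = 11; y[1] = 1×2 + 2×1 + 3×2 = 10; y[2] = 1×2 + 2×2 + 3×1 = 9. Result: [11, 10, 9]

[11, 10, 9]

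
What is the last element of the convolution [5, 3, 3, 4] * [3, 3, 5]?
Use y[k] = Σ_i a[i]·b[k-i] at k=5. y[5] = 4×5 = 20

20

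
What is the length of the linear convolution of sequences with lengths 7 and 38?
Linear/full convolution length: m + n - 1 = 7 + 38 - 1 = 44

44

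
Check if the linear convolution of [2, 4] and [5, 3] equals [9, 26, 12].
Recompute linear convolution of [2, 4] and [5, 3]: y[0] = 2×5 = 10; y[1] = 2×3 + 4×5 = 26; y[2] = 4×3 = 12 → [10, 26, 12]. Compare to given [9, 26, 12]: they differ at index 0: given 9, correct 10, so answer: No

No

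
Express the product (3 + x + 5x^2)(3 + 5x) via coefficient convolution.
Ascending coefficients: a = [3, 1, 5], b = [3, 5]. c[0] = 3×3 = 9; c[1] = 3×5 + 1×3 = 18; c[2] = 1×5 + 5×3 = 20; c[3] = 5×5 = 25. Result coefficients: [9, 18, 20, 25] → 9 + 18x + 20x^2 + 25x^3

9 + 18x + 20x^2 + 25x^3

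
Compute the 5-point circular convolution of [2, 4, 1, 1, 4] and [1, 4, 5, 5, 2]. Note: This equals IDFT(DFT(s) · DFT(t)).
Either evaluate y[k] = Σ_j s[j]·t[(k-j) mod 5] directly, or use IDFT(DFT(s) · DFT(t)). y[0] = 2×1 + 4×2 + 1×5 + 1×5 + 4×4 = 36; y[1] = 2×4 + 4×1 + 1×2 + 1×5 + 4×5 = 39; y[2] = 2×5 + 4×4 + 1×1 + 1×2 + 4×5 = 49; y[3] = 2×5 + 4×5 + 1×4 + 1×1 + 4×2 = 43; y[4] = 2×2 + 4×5 + 1×5 + 1×4 + 4×1 = 37. Result: [36, 39, 49, 43, 37]

[36, 39, 49, 43, 37]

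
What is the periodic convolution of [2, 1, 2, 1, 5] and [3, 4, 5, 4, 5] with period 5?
Use y[k] = Σ_j a[j]·b[(k-j) mod 5]. y[0] = 2×3 + 1×5 + 2×4 + 1×5 + 5×4 = 44; y[1] = 2×4 + 1×3 + 2×5 + 1×4 + 5×5 = 50; y[2] = 2×5 + 1×4 + 2×3 + 1×5 + 5×4 = 45; y[3] = 2×4 + 1×5 + 2×4 + 1×3 + 5×5 = 49; y[4] = 2×5 + 1×4 + 2×5 + 1×4 + 5×3 = 43. Result: [44, 50, 45, 49, 43]

[44, 50, 45, 49, 43]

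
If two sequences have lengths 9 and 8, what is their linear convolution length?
Linear/full convolution length: m + n - 1 = 9 + 8 - 1 = 16

16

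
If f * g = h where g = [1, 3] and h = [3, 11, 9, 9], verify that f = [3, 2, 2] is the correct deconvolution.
Forward-compute [3, 2, 2] * [1, 3]: h[0] = 3×1 = 3; h[1] = 3×3 + 2×1 = 11; h[2] = 2×3 + 2×1 = 8; h[3] = 2×3 = 6 → [3, 11, 8, 6]. Does not match given h = [3, 11, 9, 9].

Not verified. [3, 2, 2] * [1, 3] = [3, 11, 8, 6], which differs from [3, 11, 9, 9] at index 2.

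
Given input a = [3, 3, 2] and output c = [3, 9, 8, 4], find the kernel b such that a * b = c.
Output length 4 = len(a) + len(b) - 1 ⇒ len(b) = 2. Solve b forward using b[k] = (c[k] - Σ_{i≥1} a[i]·b[k-i]) / a[0]: b[0] = c[0] / a[0] = 3 / 3 = 1; b[1] = (c[1] - 3×1) / a[0] = (9 - 3×1) / 3 = 2. So b = [1, 2]. Forward-check [3, 3, 2] * [1, 2]: c[0] = 3×1 = 3; c[1] = 3×2 + 3×1 = 9; c[2] = 3×2 + 2×1 = 8; c[3] = 2×2 = 4 → [3, 9, 8, 4] ✓

[1, 2]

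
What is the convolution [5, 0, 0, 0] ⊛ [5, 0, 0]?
y[0] = 5×5 = 25; y[1] = 5×0 + 0×5 = 0; y[2] = 5×0 + 0×0 + 0×5 = 0; y[3] = 0×0 + 0×0 + 0×5 = 0; y[4] = 0×0 + 0×0 = 0; y[5] = 0×0 = 0

[25, 0, 0, 0, 0, 0]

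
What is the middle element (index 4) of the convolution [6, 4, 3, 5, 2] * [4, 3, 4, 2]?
Use y[k] = Σ_i a[i]·b[k-i] at k=4. y[4] = 4×2 + 3×4 + 5×3 + 2×4 = 43

43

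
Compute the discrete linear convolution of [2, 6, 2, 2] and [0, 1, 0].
y[0] = 2×0 = 0; y[1] = 2×1 + 6×0 = 2; y[2] = 2×0 + 6×1 + 2×0 = 6; y[3] = 6×0 + 2×1 + 2×0 = 2; y[4] = 2×0 + 2×1 = 2; y[5] = 2×0 = 0

[0, 2, 6, 2, 2, 0]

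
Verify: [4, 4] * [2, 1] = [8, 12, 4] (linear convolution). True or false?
Recompute linear convolution of [4, 4] and [2, 1]: y[0] = 4×2 = 8; y[1] = 4×1 + 4×2 = 12; y[2] = 4×1 = 4 → [8, 12, 4]. Given [8, 12, 4] matches, so answer: Yes

Yes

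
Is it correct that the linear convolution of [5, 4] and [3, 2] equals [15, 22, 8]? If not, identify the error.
Recompute linear convolution of [5, 4] and [3, 2]: y[0] = 5×3 = 15; y[1] = 5×2 + 4×3 = 22; y[2] = 4×2 = 8 → [15, 22, 8]. Given [15, 22, 8] matches, so answer: Yes

Yes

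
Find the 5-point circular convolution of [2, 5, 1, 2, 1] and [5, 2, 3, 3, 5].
Use y[k] = Σ_j s[j]·t[(k-j) mod 5]. y[0] = 2×5 + 5×5 + 1×3 + 2×3 + 1×2 = 46; y[1] = 2×2 + 5×5 + 1×5 + 2×3 + 1×3 = 43; y[2] = 2×3 + 5×2 + 1×5 + 2×5 + 1×3 = 34; y[3] = 2×3 + 5×3 + 1×2 + 2×5 + 1×5 = 38; y[4] = 2×5 + 5×3 + 1×3 + 2×2 + 1×5 = 37. Result: [46, 43, 34, 38, 37]

[46, 43, 34, 38, 37]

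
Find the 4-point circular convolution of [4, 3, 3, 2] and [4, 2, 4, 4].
Use y[k] = Σ_j u[j]·v[(k-j) mod 4]. y[0] = 4×4 + 3×4 + 3×4 + 2×2 = 44; y[1] = 4×2 + 3×4 + 3×4 + 2×4 = 40; y[2] = 4×4 + 3×2 + 3×4 + 2×4 = 42; y[3] = 4×4 + 3×4 + 3×2 + 2×4 = 42. Result: [44, 40, 42, 42]

[44, 40, 42, 42]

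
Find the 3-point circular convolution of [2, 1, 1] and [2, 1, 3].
Use y[k] = Σ_j f[j]·g[(k-j) mod 3]. y[0] = 2×2 + 1×3 + 1×1 = 8; y[1] = 2×1 + 1×2 + 1×3 = 7; y[2] = 2×3 + 1×1 + 1×2 = 9. Result: [8, 7, 9]

[8, 7, 9]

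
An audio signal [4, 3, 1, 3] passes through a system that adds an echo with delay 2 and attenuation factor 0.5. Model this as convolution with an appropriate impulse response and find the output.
Direct-path + delayed-attenuated-path model → impulse response h = [1, 0, 0.5] (1 at lag 0, 0.5 at lag 2). Output y[n] = x[n] + 0.5·x[n - 2] (with x[n] = 0 outside 0..3): y[0] = 4 + 0.5×0 = 4; y[1] = 3 + 0.5×0 = 3; y[2] = 1 + 0.5×4 = 3.0; y[3] = 3 + 0.5×3 = 4.5; y[4] = 0 + 0.5×1 = 0.5; y[5] = 0 + 0.5×3 = 1.5. So y = [4, 3, 3.0, 4.5, 0.5, 1.5]

[4, 3, 3.0, 4.5, 0.5, 1.5]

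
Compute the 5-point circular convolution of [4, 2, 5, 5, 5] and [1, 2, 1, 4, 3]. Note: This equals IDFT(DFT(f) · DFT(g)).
Either evaluate y[k] = Σ_j f[j]·g[(k-j) mod 5] directly, or use IDFT(DFT(f) · DFT(g)). y[0] = 4×1 + 2×3 + 5×4 + 5×1 + 5×2 = 45; y[1] = 4×2 + 2×1 + 5×3 + 5×4 + 5×1 = 50; y[2] = 4×1 + 2×2 + 5×1 + 5×3 + 5×4 = 48; y[3] = 4×4 + 2×1 + 5×2 + 5×1 + 5×3 = 48; y[4] = 4×3 + 2×4 + 5×1 + 5×2 + 5×1 = 40. Result: [45, 50, 48, 48, 40]

[45, 50, 48, 48, 40]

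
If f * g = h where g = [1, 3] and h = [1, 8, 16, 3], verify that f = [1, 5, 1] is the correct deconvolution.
Forward-compute [1, 5, 1] * [1, 3]: h[0] = 1×1 = 1; h[1] = 1×3 + 5×1 = 8; h[2] = 5×3 + 1×1 = 16; h[3] = 1×3 = 3 → [1, 8, 16, 3]. Matches given h = [1, 8, 16, 3], so verified.

Verified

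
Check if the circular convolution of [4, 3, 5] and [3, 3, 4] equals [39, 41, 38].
Recompute circular convolution of [4, 3, 5] and [3, 3, 4]: y[0] = 4×3 + 3×4 + 5×3 = 39; y[1] = 4×3 + 3×3 + 5×4 = 41; y[2] = 4×4 + 3×3 + 5×3 = 40 → [39, 41, 40]. Compare to given [39, 41, 38]: they differ at index 2: given 38, correct 40, so answer: No

No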